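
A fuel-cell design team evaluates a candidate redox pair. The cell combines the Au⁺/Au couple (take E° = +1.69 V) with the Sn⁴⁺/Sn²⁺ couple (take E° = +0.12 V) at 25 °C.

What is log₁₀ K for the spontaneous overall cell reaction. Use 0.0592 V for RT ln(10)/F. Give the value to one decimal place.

53.0

Cathode: Au⁺/Au; anode: Sn⁴⁺/Sn²⁺. E°cell = +1.57 V, n = 2.
log K = nE°cell / 0.0592 = (2)(+1.57) / 0.0592 = 53.0.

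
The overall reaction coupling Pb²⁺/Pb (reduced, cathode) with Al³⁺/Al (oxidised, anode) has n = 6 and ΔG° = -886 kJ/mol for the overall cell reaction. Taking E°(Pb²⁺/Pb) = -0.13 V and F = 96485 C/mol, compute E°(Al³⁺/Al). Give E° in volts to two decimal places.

E°cell = −ΔG°/(nF) = −(-886×10³)/((6)(96485)) = +1.530 V.
Since Pb²⁺/Pb is the cathode and Al³⁺/Al the anode, E°cell = E°(Pb²⁺/Pb) − E°(Al³⁺/Al).
So E°(Al³⁺/Al) = E°(Pb²⁺/Pb) − E°cell = (-0.13) − (+1.530) = -1.66 V.

-1.66 V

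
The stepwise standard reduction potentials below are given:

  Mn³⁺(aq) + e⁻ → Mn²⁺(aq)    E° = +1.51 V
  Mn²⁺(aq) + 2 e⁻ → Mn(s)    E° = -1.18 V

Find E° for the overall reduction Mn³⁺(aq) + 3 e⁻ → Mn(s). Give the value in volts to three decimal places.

-0.283 V

Adding the free-energy changes (−nFE°) of the two steps gives −n₃FE°₃ = −n₁FE°₁ − n₂FE°₂.
E°₃ = (1×+1.51 + 2×-1.18) / 3 = (-0.850) / 3 = -0.283 V.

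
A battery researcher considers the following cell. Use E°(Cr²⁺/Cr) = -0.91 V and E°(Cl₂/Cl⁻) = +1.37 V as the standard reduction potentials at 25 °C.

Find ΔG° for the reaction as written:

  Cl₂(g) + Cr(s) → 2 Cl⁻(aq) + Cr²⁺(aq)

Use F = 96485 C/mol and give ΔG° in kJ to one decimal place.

-440.0 kJ

As written, Cl₂/Cl⁻ is reduced (cathode) and Cr²⁺/Cr is oxidised (anode), so E°cell = (+1.37) − (-0.91) = +2.28 V.
Balancing electrons gives n = 2.
ΔG° = −nFE° = −(2)(96485)(+2.28) = -439,972 J = -440.0 kJ.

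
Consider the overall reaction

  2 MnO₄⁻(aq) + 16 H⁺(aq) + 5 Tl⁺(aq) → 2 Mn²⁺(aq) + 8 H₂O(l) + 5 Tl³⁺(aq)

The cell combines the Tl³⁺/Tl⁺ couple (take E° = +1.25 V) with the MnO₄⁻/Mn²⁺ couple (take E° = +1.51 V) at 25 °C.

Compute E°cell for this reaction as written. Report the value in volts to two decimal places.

The MnO₄⁻/Mn²⁺ couple has the higher reduction potential, so it is the cathode; Tl³⁺/Tl⁺ is oxidised at the anode.
E°cell = E°(cathode) − E°(anode) = (+1.51) − (+1.25) = +0.26 V.

+0.26 V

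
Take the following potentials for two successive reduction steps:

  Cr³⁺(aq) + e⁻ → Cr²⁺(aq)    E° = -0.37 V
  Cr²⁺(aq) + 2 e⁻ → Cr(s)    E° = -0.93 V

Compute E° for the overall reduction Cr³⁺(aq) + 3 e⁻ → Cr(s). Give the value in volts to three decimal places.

Standard free energies of sequential steps add: ΔG°₃ = ΔG°₁ + ΔG°₂, so n₃E°₃ = n₁E°₁ + n₂E°₂.
E°₃ = (1×-0.37 + 2×-0.93) / 3 = (-2.230) / 3 = -0.743 V.

-0.743 V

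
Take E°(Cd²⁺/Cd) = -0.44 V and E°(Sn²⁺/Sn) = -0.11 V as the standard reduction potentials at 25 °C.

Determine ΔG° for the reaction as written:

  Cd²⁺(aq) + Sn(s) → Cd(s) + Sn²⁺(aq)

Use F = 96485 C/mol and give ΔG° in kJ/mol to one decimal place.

+63.7 kJ/mol

As written, Cd²⁺/Cd is reduced (cathode) and Sn²⁺/Sn is oxidised (anode), so E°cell = (-0.44) − (-0.11) = -0.33 V.
Balancing electrons gives n = 2.
ΔG° = −nFE° = −(2)(96485)(-0.33) = 63,680 J = +63.7 kJ/mol.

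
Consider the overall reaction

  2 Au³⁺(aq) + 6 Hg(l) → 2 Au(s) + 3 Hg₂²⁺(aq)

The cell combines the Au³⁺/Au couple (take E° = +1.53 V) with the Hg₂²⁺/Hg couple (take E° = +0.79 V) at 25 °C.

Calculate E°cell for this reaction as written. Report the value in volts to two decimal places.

The Au³⁺/Au couple has the higher reduction potential, so it is the cathode; Hg₂²⁺/Hg is oxidised at the anode.
E°cell = E°(cathode) − E°(anode) = (+1.53) − (+0.79) = +0.74 V.

+0.74 V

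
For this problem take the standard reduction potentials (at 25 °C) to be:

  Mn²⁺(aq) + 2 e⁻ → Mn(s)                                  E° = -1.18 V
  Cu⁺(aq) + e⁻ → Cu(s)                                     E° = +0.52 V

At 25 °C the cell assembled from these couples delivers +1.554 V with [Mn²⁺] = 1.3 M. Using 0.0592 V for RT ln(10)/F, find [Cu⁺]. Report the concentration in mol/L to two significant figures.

Cu⁺/Cu is the cathode, Mn²⁺/Mn the anode: E°cell = +1.70 V, n = 2.
Overall reaction: 2 Cu⁺(aq) + Mn(s) → 2 Cu(s) + Mn²⁺(aq); Q = [Mn²⁺]^1/[Cu⁺]^2.
From E = E° − (0.0592/n) log Q: log Q = (E° − E)·n/0.0592 = (+1.70 − (+1.554))·2/0.0592 = 4.9324.
So 2·log[Cu⁺] = 1·log(1.3) − log Q = 0.1139 − (4.9324) = -4.8185; log[Cu⁺] = -4.8185 / 2 = -2.4093; [Cu⁺] = 10^(-2.4093) ≈ 0.0039 M.

0.0039 M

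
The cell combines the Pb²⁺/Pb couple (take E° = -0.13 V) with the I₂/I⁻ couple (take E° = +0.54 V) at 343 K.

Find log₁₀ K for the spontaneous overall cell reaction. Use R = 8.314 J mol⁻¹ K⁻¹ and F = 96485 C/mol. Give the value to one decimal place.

Cathode: I₂/I⁻; anode: Pb²⁺/Pb. E°cell = (+0.54) − (-0.13) = +0.67 V, with n = 2.
ΔG° = −nFE° = −RT ln K, so ln K = nFE°/(RT) = (2)(96485)(+0.67) / ((8.314)(343)) = 45.338.
log₁₀ K = 45.338 / ln 10 = 19.7.

19.7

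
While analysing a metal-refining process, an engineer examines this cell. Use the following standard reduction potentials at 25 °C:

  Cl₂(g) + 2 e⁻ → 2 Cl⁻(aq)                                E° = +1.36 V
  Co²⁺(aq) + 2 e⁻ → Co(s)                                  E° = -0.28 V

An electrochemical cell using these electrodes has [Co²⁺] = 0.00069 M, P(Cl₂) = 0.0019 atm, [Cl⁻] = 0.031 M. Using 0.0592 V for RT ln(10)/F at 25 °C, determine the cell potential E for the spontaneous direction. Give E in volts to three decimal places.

+1.742 V

Cl₂/Cl⁻ is the cathode (higher E°), Co²⁺/Co the anode: E°cell = +1.36 − (-0.28) = +1.64 V, n = 2.
Overall: Cl₂(g) + Co(s) → 2 Cl⁻(aq) + Co²⁺(aq)
Q = [Cl⁻]^2·[Co²⁺] / (P(Cl₂)); log Q = -3.457.
E = E° − (0.0592/n) log Q = +1.64 − (0.0592/2)(-3.457) = +1.742 V.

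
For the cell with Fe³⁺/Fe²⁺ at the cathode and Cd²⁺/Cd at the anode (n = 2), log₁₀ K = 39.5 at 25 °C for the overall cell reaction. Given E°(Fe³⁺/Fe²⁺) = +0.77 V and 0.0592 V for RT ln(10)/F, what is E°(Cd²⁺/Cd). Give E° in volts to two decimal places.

-0.40 V

E°cell = (0.0592/n)·log K = (0.0592/2)(39.5) = +1.169 V.
Since Fe³⁺/Fe²⁺ is the cathode and Cd²⁺/Cd the anode, E°cell = E°(Fe³⁺/Fe²⁺) − E°(Cd²⁺/Cd).
So E°(Cd²⁺/Cd) = E°(Fe³⁺/Fe²⁺) − E°cell = (+0.77) − (+1.169) = -0.40 V.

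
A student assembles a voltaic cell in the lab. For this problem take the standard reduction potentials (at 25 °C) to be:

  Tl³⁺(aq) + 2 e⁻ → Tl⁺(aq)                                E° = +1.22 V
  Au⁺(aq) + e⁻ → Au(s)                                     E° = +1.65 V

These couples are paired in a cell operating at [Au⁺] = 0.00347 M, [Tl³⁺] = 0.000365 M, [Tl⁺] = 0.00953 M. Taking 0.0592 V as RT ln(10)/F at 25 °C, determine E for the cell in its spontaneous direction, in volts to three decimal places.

+0.326 V

Au⁺/Au is the cathode (higher E°), Tl³⁺/Tl⁺ the anode: E°cell = +1.65 − (+1.22) = +0.43 V, n = 2.
Overall: 2 Au⁺(aq) + Tl⁺(aq) → 2 Au(s) + Tl³⁺(aq)
Q = [Tl³⁺] / ([Au⁺]^2·[Tl⁺]); log Q = 3.503.
E = E° − (0.0592/n) log Q = +0.43 − (0.0592/2)(3.503) = +0.326 V.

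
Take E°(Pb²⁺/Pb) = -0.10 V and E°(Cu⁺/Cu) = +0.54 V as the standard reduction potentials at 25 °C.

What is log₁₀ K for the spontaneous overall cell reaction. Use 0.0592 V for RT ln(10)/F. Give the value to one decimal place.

Cathode: Cu⁺/Cu; anode: Pb²⁺/Pb. E°cell = +0.64 V, n = 2.
log K = nE°cell / 0.0592 = (2)(+0.64) / 0.0592 = 21.6.

21.6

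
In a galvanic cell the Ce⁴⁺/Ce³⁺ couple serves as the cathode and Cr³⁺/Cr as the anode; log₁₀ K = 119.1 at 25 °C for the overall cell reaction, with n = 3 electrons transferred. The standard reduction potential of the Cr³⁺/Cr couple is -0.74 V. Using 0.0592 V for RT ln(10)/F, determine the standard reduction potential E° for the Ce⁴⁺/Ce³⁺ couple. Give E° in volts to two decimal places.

E°cell = (0.0592/n)·log K = (0.0592/3)(119.1) = +2.350 V.
Since Ce⁴⁺/Ce³⁺ is the cathode and Cr³⁺/Cr the anode, E°cell = E°(Ce⁴⁺/Ce³⁺) − E°(Cr³⁺/Cr).
So E°(Ce⁴⁺/Ce³⁺) = E°cell + E°(Cr³⁺/Cr) = +2.350 + (-0.74) = +1.61 V.

+1.61 V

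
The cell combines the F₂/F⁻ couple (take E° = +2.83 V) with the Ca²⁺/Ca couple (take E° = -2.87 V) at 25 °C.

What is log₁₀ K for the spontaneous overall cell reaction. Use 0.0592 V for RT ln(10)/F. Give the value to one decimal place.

Cathode: F₂/F⁻; anode: Ca²⁺/Ca. E°cell = +5.70 V, n = 2.
log K = nE°cell / 0.0592 = (2)(+5.70) / 0.0592 = 192.6.

192.6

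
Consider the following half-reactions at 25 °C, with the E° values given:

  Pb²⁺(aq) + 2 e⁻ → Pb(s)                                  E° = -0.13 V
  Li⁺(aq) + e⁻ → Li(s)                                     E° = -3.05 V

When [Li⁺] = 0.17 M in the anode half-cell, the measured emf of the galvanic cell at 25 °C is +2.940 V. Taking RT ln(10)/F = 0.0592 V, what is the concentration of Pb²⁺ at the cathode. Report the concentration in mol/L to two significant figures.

0.14 M

Pb²⁺/Pb is the cathode, Li⁺/Li the anode: E°cell = +2.92 V, n = 2.
Overall reaction: Pb²⁺(aq) + 2 Li(s) → Pb(s) + 2 Li⁺(aq); Q = [Li⁺]^2/[Pb²⁺]^1.
From E = E° − (0.0592/n) log Q: log Q = (E° − E)·n/0.0592 = (+2.92 − (+2.940))·2/0.0592 = -0.6757.
So 1·log[Pb²⁺] = 2·log(0.17) − log Q = -1.5391 − (-0.6757) = -0.8634; [Pb²⁺] = 10^(-0.8634) ≈ 0.14 M.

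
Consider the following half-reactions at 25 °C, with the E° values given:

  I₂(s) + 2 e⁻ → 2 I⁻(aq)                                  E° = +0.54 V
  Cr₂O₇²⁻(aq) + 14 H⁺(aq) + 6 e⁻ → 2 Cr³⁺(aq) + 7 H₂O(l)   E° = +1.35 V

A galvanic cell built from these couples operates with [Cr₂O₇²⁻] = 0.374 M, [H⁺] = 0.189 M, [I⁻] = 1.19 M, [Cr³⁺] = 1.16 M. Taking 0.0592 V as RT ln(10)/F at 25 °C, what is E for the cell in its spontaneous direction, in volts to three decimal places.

+0.709 V

Cr₂O₇²⁻/Cr³⁺ is the cathode (higher E°), I₂/I⁻ the anode: E°cell = +1.35 − (+0.54) = +0.81 V, n = 6.
Overall: Cr₂O₇²⁻(aq) + 14 H⁺(aq) + 6 I⁻(aq) → 2 Cr³⁺(aq) + 7 H₂O(l) + 3 I₂(s)
Q = [Cr³⁺]^2 / ([Cr₂O₇²⁻]·[H⁺]^14·[I⁻]^6); log Q = 10.232.
E = E° − (0.0592/n) log Q = +0.81 − (0.0592/6)(10.232) = +0.709 V.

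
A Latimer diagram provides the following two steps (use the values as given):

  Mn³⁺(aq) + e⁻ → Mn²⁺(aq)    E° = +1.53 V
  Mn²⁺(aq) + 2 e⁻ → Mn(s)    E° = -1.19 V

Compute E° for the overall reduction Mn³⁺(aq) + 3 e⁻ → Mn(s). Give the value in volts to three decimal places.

-0.283 V

Adding the free-energy changes (−nFE°) of the two steps gives −n₃FE°₃ = −n₁FE°₁ − n₂FE°₂.
E°₃ = (1×+1.53 + 2×-1.19) / 3 = (-0.850) / 3 = -0.283 V.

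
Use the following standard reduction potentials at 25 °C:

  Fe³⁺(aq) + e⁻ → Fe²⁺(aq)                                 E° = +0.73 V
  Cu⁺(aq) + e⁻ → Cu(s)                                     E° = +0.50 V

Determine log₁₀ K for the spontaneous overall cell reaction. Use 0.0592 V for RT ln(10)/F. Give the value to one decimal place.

3.9

Cathode: Fe³⁺/Fe²⁺; anode: Cu⁺/Cu. E°cell = +0.23 V, n = 1.
log K = nE°cell / 0.0592 = (1)(+0.23) / 0.0592 = 3.9.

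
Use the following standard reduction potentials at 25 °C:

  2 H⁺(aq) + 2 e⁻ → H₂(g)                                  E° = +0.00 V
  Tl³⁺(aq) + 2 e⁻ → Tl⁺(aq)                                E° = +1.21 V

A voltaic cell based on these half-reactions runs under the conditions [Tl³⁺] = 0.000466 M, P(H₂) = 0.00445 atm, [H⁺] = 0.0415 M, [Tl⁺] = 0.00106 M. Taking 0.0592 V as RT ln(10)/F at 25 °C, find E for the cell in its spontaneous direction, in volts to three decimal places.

+1.212 V

Tl³⁺/Tl⁺ is the cathode (higher E°), H⁺/H₂ the anode: E°cell = +1.21 − (+0.00) = +1.21 V, n = 2.
Overall: Tl³⁺(aq) + H₂(g) → Tl⁺(aq) + 2 H⁺(aq)
Q = [Tl⁺]·[H⁺]^2 / ([Tl³⁺]·P(H₂)); log Q = -0.055.
E = E° − (0.0592/n) log Q = +1.21 − (0.0592/2)(-0.055) = +1.212 V.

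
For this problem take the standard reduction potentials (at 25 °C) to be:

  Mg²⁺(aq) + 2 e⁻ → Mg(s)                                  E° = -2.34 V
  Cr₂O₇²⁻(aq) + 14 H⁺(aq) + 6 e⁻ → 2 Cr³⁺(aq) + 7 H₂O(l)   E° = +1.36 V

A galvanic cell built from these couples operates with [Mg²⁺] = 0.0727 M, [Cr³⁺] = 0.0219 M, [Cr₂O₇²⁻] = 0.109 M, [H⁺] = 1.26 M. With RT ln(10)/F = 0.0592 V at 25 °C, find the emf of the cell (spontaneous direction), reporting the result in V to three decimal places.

Cr₂O₇²⁻/Cr³⁺ is the cathode (higher E°), Mg²⁺/Mg the anode: E°cell = +1.36 − (-2.34) = +3.70 V, n = 6.
Overall: Cr₂O₇²⁻(aq) + 14 H⁺(aq) + 3 Mg(s) → 2 Cr³⁺(aq) + 7 H₂O(l) + 3 Mg²⁺(aq)
Q = [Cr³⁺]^2·[Mg²⁺]^3 / ([Cr₂O₇²⁻]·[H⁺]^14); log Q = -7.177.
E = E° − (0.0592/n) log Q = +3.70 − (0.0592/6)(-7.177) = +3.771 V.

+3.771 V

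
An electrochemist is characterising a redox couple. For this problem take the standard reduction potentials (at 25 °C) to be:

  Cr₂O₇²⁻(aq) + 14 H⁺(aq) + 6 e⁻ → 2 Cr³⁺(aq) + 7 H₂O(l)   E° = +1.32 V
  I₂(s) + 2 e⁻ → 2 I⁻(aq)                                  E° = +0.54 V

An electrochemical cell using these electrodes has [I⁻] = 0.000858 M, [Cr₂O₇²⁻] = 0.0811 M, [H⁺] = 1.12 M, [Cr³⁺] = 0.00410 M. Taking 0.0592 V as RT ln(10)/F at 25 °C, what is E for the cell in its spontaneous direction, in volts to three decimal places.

Cr₂O₇²⁻/Cr³⁺ is the cathode (higher E°), I₂/I⁻ the anode: E°cell = +1.32 − (+0.54) = +0.78 V, n = 6.
Overall: Cr₂O₇²⁻(aq) + 14 H⁺(aq) + 6 I⁻(aq) → 2 Cr³⁺(aq) + 7 H₂O(l) + 3 I₂(s)
Q = [Cr³⁺]^2 / ([Cr₂O₇²⁻]·[H⁺]^14·[I⁻]^6); log Q = 14.027.
E = E° − (0.0592/n) log Q = +0.78 − (0.0592/6)(14.027) = +0.642 V.

+0.642 V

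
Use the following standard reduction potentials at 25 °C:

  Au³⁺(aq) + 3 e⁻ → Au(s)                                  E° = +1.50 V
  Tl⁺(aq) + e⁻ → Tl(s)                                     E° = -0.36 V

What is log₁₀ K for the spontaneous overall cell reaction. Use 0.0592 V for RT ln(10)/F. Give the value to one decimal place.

Cathode: Au³⁺/Au; anode: Tl⁺/Tl. E°cell = +1.86 V, n = 3.
log K = nE°cell / 0.0592 = (3)(+1.86) / 0.0592 = 94.3.

94.3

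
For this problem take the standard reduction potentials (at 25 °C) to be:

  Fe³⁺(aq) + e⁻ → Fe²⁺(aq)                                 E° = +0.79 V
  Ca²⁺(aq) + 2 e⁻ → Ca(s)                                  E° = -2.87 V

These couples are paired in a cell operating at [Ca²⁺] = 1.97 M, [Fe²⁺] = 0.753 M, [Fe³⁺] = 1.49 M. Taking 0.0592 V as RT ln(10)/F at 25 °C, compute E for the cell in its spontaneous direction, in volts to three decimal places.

+3.669 V

Fe³⁺/Fe²⁺ is the cathode (higher E°), Ca²⁺/Ca the anode: E°cell = +0.79 − (-2.87) = +3.66 V, n = 2.
Overall: 2 Fe³⁺(aq) + Ca(s) → 2 Fe²⁺(aq) + Ca²⁺(aq)
Q = [Fe²⁺]^2·[Ca²⁺] / ([Fe³⁺]^2); log Q = -0.298.
E = E° − (0.0592/n) log Q = +3.66 − (0.0592/2)(-0.298) = +3.669 V.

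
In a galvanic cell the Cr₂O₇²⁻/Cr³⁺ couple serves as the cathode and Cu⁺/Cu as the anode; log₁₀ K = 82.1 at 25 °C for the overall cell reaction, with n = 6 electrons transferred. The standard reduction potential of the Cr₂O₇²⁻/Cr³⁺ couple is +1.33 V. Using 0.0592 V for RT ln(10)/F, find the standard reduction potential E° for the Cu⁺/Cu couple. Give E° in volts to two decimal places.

+0.52 V

E°cell = (0.0592/n)·log K = (0.0592/6)(82.1) = +0.810 V.
Since Cr₂O₇²⁻/Cr³⁺ is the cathode and Cu⁺/Cu the anode, E°cell = E°(Cr₂O₇²⁻/Cr³⁺) − E°(Cu⁺/Cu).
So E°(Cu⁺/Cu) = E°(Cr₂O₇²⁻/Cr³⁺) − E°cell = (+1.33) − (+0.810) = +0.52 V.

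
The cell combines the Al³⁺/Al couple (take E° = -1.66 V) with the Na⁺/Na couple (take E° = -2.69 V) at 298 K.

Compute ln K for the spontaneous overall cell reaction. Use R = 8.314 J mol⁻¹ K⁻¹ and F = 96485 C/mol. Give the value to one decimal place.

120.3

Cathode: Al³⁺/Al; anode: Na⁺/Na. E°cell = (-1.66) − (-2.69) = +1.03 V, with n = 3.
ΔG° = −nFE° = −RT ln K, so ln K = nFE°/(RT) = (3)(96485)(+1.03) / ((8.314)(298)) = 120.335.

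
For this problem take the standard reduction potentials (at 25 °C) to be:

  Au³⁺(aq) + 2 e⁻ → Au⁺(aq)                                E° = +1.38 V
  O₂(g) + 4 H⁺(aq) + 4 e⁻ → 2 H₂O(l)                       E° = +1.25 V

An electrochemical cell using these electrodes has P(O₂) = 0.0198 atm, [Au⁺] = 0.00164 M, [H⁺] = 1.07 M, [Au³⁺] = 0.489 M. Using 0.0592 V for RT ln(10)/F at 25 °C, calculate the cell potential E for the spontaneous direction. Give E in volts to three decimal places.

+0.227 V

Au³⁺/Au⁺ is the cathode (higher E°), O₂/H₂O the anode: E°cell = +1.38 − (+1.25) = +0.13 V, n = 4.
Overall: 2 Au³⁺(aq) + 2 H₂O(l) → 2 Au⁺(aq) + O₂(g) + 4 H⁺(aq)
Q = [Au⁺]^2·P(O₂)·[H⁺]^4 / ([Au³⁺]^2); log Q = -6.535.
E = E° − (0.0592/n) log Q = +0.13 − (0.0592/4)(-6.535) = +0.227 V.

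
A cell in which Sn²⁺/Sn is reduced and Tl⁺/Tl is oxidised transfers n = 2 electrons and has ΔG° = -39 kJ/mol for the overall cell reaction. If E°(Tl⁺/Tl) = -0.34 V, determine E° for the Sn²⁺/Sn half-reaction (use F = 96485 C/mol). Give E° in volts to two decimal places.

-0.14 V

E°cell = −ΔG°/(nF) = −(-39×10³)/((2)(96485)) = +0.202 V.
Since Sn²⁺/Sn is the cathode and Tl⁺/Tl the anode, E°cell = E°(Sn²⁺/Sn) − E°(Tl⁺/Tl).
So E°(Sn²⁺/Sn) = E°cell + E°(Tl⁺/Tl) = +0.202 + (-0.34) = -0.14 V.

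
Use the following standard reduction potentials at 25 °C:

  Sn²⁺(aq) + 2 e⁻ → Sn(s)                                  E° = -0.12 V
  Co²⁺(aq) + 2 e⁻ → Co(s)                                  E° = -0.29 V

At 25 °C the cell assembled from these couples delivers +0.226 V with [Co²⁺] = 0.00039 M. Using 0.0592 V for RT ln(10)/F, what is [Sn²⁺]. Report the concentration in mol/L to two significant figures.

Sn²⁺/Sn is the cathode, Co²⁺/Co the anode: E°cell = +0.17 V, n = 2.
Overall reaction: Sn²⁺(aq) + Co(s) → Sn(s) + Co²⁺(aq); Q = [Co²⁺]^1/[Sn²⁺]^1.
From E = E° − (0.0592/n) log Q: log Q = (E° − E)·n/0.0592 = (+0.17 − (+0.226))·2/0.0592 = -1.8919.
So 1·log[Sn²⁺] = 1·log(0.00039) − log Q = -3.4089 − (-1.8919) = -1.5170; [Sn²⁺] = 10^(-1.5170) ≈ 0.030 M.

0.030 M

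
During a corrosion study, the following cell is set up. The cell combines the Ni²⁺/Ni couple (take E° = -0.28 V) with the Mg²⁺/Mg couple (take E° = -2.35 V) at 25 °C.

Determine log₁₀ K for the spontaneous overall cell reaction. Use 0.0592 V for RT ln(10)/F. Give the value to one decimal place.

69.9

Cathode: Ni²⁺/Ni; anode: Mg²⁺/Mg. E°cell = +2.07 V, n = 2.
log K = nE°cell / 0.0592 = (2)(+2.07) / 0.0592 = 69.9.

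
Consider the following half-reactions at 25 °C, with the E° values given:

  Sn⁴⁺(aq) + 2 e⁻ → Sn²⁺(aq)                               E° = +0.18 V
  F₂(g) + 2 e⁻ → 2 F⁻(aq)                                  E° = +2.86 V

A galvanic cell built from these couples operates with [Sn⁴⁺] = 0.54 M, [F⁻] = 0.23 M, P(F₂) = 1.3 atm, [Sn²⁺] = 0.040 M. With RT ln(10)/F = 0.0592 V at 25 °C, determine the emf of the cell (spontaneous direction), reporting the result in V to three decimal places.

+2.688 V

F₂/F⁻ is the cathode (higher E°), Sn⁴⁺/Sn²⁺ the anode: E°cell = +2.86 − (+0.18) = +2.68 V, n = 2.
Overall: F₂(g) + Sn²⁺(aq) → 2 F⁻(aq) + Sn⁴⁺(aq)
Q = [F⁻]^2·[Sn⁴⁺] / (P(F₂)·[Sn²⁺]); log Q = -0.260.
E = E° − (0.0592/n) log Q = +2.68 − (0.0592/2)(-0.260) = +2.688 V.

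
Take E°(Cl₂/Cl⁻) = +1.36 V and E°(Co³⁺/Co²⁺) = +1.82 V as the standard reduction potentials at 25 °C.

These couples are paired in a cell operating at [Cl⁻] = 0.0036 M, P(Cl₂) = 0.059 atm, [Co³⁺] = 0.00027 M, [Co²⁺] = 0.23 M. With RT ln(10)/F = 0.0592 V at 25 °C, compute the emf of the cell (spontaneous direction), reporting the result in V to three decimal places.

Co³⁺/Co²⁺ is the cathode (higher E°), Cl₂/Cl⁻ the anode: E°cell = +1.82 − (+1.36) = +0.46 V, n = 2.
Overall: 2 Co³⁺(aq) + 2 Cl⁻(aq) → 2 Co²⁺(aq) + Cl₂(g)
Q = [Co²⁺]^2·P(Cl₂) / ([Co³⁺]^2·[Cl⁻]^2); log Q = 9.519.
E = E° − (0.0592/n) log Q = +0.46 − (0.0592/2)(9.519) = +0.178 V.

+0.178 V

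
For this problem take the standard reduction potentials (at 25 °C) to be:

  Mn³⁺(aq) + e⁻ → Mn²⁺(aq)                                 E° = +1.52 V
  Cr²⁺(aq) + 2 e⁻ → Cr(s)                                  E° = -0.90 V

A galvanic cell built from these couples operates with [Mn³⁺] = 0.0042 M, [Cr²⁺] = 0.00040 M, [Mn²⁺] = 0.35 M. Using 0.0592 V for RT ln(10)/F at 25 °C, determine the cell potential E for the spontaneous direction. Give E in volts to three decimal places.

Mn³⁺/Mn²⁺ is the cathode (higher E°), Cr²⁺/Cr the anode: E°cell = +1.52 − (-0.90) = +2.42 V, n = 2.
Overall: 2 Mn³⁺(aq) + Cr(s) → 2 Mn²⁺(aq) + Cr²⁺(aq)
Q = [Mn²⁺]^2·[Cr²⁺] / ([Mn³⁺]^2); log Q = 0.444.
E = E° − (0.0592/n) log Q = +2.42 − (0.0592/2)(0.444) = +2.407 V.

+2.407 V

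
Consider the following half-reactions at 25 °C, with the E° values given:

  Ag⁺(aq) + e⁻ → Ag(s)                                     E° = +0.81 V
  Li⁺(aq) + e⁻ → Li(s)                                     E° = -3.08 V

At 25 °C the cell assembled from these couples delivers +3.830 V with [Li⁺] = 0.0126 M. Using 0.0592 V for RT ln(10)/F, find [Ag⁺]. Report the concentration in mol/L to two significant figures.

0.0012 M

Ag⁺/Ag is the cathode, Li⁺/Li the anode: E°cell = +3.89 V, n = 1.
Overall reaction: Ag⁺(aq) + Li(s) → Ag(s) + Li⁺(aq); Q = [Li⁺]^1/[Ag⁺]^1.
From E = E° − (0.0592/n) log Q: log Q = (E° − E)·n/0.0592 = (+3.89 − (+3.830))·1/0.0592 = 1.0135.
So 1·log[Ag⁺] = 1·log(0.0126) − log Q = -1.8996 − (1.0135) = -2.9131; [Ag⁺] = 10^(-2.9131) ≈ 0.0012 M.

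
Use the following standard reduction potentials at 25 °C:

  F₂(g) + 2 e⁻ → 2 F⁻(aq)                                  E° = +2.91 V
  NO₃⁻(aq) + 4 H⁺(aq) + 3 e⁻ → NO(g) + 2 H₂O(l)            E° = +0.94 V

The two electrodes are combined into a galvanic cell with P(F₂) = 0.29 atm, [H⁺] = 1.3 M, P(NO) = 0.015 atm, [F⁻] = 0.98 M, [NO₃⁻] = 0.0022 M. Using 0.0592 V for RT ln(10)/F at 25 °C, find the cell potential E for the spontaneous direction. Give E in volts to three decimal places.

+1.962 V

F₂/F⁻ is the cathode (higher E°), NO₃⁻/NO the anode: E°cell = +2.91 − (+0.94) = +1.97 V, n = 6.
Overall: 3 F₂(g) + 2 NO(g) + 4 H₂O(l) → 6 F⁻(aq) + 2 NO₃⁻(aq) + 8 H⁺(aq)
Q = [F⁻]^6·[NO₃⁻]^2·[H⁺]^8 / (P(F₂)^3·P(NO)^2); log Q = 0.804.
E = E° − (0.0592/n) log Q = +1.97 − (0.0592/6)(0.804) = +1.962 V.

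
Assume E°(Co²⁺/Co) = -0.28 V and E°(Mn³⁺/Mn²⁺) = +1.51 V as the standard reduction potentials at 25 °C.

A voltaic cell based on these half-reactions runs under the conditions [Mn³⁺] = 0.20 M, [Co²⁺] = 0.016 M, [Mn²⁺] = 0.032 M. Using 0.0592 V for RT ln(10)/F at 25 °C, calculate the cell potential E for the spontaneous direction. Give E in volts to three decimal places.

Mn³⁺/Mn²⁺ is the cathode (higher E°), Co²⁺/Co the anode: E°cell = +1.51 − (-0.28) = +1.79 V, n = 2.
Overall: 2 Mn³⁺(aq) + Co(s) → 2 Mn²⁺(aq) + Co²⁺(aq)
Q = [Mn²⁺]^2·[Co²⁺] / ([Mn³⁺]^2); log Q = -3.388.
E = E° − (0.0592/n) log Q = +1.79 − (0.0592/2)(-3.388) = +1.890 V.

+1.890 V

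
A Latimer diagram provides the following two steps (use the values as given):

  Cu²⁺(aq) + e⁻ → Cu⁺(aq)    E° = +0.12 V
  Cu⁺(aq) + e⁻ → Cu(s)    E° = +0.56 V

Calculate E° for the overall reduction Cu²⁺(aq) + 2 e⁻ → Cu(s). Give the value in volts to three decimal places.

Standard free energies of sequential steps add: ΔG°₃ = ΔG°₁ + ΔG°₂, so n₃E°₃ = n₁E°₁ + n₂E°₂.
E°₃ = (1×+0.12 + 1×+0.56) / 2 = (+0.680) / 2 = +0.340 V.

+0.340 V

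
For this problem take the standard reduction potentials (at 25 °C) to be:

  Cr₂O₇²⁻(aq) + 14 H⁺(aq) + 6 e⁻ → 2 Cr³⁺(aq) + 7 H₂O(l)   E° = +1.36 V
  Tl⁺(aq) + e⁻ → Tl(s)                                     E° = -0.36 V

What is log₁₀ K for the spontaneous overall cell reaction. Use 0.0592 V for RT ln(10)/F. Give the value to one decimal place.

174.3

Cathode: Cr₂O₇²⁻/Cr³⁺; anode: Tl⁺/Tl. E°cell = +1.72 V, n = 6.
log K = nE°cell / 0.0592 = (6)(+1.72) / 0.0592 = 174.3.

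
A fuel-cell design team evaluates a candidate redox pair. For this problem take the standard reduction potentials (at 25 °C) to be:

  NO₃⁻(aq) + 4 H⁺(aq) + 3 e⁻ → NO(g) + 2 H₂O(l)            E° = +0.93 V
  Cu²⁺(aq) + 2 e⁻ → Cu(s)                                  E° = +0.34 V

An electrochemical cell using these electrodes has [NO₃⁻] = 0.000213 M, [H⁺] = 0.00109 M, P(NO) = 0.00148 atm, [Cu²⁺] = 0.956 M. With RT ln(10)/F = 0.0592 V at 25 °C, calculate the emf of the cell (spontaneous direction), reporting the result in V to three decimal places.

+0.340 V

NO₃⁻/NO is the cathode (higher E°), Cu²⁺/Cu the anode: E°cell = +0.93 − (+0.34) = +0.59 V, n = 6.
Overall: 2 NO₃⁻(aq) + 8 H⁺(aq) + 3 Cu(s) → 2 NO(g) + 4 H₂O(l) + 3 Cu²⁺(aq)
Q = P(NO)^2·[Cu²⁺]^3 / ([NO₃⁻]^2·[H⁺]^8); log Q = 25.326.
E = E° − (0.0592/n) log Q = +0.59 − (0.0592/6)(25.326) = +0.340 V.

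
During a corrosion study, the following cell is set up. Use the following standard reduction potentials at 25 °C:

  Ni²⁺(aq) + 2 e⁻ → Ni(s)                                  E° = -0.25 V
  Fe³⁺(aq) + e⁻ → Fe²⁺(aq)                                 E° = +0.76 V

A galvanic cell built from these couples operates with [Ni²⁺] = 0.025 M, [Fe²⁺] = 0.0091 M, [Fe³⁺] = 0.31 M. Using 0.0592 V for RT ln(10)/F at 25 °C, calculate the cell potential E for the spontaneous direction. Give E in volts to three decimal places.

Fe³⁺/Fe²⁺ is the cathode (higher E°), Ni²⁺/Ni the anode: E°cell = +0.76 − (-0.25) = +1.01 V, n = 2.
Overall: 2 Fe³⁺(aq) + Ni(s) → 2 Fe²⁺(aq) + Ni²⁺(aq)
Q = [Fe²⁺]^2·[Ni²⁺] / ([Fe³⁺]^2); log Q = -4.667.
E = E° − (0.0592/n) log Q = +1.01 − (0.0592/2)(-4.667) = +1.148 V.

+1.148 V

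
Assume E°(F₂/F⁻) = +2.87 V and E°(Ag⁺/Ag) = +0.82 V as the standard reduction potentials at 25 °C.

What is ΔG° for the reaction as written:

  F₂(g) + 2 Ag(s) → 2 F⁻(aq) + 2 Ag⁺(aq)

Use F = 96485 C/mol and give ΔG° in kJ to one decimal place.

-395.6 kJ

As written, F₂/F⁻ is reduced (cathode) and Ag⁺/Ag is oxidised (anode), so E°cell = (+2.87) − (+0.82) = +2.05 V.
Balancing electrons gives n = 2.
ΔG° = −nFE° = −(2)(96485)(+2.05) = -395,588 J = -395.6 kJ.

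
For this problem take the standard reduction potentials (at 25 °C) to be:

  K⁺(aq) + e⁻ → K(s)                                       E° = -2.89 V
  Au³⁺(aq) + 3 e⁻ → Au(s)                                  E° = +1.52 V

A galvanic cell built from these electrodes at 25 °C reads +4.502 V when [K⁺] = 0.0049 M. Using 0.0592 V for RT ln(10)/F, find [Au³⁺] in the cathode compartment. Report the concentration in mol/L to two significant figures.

0.0054 M

Au³⁺/Au is the cathode, K⁺/K the anode: E°cell = +4.41 V, n = 3.
Overall reaction: Au³⁺(aq) + 3 K(s) → Au(s) + 3 K⁺(aq); Q = [K⁺]^3/[Au³⁺]^1.
From E = E° − (0.0592/n) log Q: log Q = (E° − E)·n/0.0592 = (+4.41 − (+4.502))·3/0.0592 = -4.6622.
So 1·log[Au³⁺] = 3·log(0.0049) − log Q = -6.9294 − (-4.6622) = -2.2672; [Au³⁺] = 10^(-2.2672) ≈ 0.0054 M.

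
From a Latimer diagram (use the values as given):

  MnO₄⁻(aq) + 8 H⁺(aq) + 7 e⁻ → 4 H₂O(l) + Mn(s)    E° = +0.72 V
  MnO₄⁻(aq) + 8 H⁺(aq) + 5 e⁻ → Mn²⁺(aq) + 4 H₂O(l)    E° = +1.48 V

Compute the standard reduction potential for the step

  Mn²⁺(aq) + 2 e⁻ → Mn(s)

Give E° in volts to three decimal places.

-1.180 V

Sequential free energies add, so n₃E°₃ = n₁E°₁ + n₂E°₂.
With n₃ = 7, and the known step contributing 5×(+1.48) V, the unknown satisfies 2·E° = 7×(+0.72) − 5×(+1.48) = -2.360.
E° = -2.360 / 2 = -1.180 V.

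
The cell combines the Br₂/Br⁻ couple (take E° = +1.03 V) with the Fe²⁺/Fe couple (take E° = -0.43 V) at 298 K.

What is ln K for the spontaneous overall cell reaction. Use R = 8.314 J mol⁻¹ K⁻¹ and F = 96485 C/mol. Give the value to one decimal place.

Cathode: Br₂/Br⁻; anode: Fe²⁺/Fe. E°cell = (+1.03) − (-0.43) = +1.46 V, with n = 2.
ΔG° = −nFE° = −RT ln K, so ln K = nFE°/(RT) = (2)(96485)(+1.46) / ((8.314)(298)) = 113.715.

113.7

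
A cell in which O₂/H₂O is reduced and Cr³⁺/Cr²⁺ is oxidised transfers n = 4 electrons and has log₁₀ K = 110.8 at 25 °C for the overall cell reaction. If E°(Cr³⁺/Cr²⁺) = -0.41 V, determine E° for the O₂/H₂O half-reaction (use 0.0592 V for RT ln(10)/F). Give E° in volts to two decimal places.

+1.23 V

E°cell = (0.0592/n)·log K = (0.0592/4)(110.8) = +1.640 V.
Since O₂/H₂O is the cathode and Cr³⁺/Cr²⁺ the anode, E°cell = E°(O₂/H₂O) − E°(Cr³⁺/Cr²⁺).
So E°(O₂/H₂O) = E°cell + E°(Cr³⁺/Cr²⁺) = +1.640 + (-0.41) = +1.23 V.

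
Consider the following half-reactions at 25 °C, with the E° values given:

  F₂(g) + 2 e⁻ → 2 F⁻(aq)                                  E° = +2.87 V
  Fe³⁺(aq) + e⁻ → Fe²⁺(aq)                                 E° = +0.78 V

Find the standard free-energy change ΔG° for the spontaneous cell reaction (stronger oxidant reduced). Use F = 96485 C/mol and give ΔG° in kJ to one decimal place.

F₂/F⁻ (E° = +2.87 V) is the cathode; Fe³⁺/Fe²⁺ (E° = +0.78 V) is the anode, so E°cell = +2.09 V.
Balancing electrons gives n = 2 (lcm of 2 and 1).
ΔG° = −nFE° = −(2)(96485)(+2.09) = -403,307 J = -403.3 kJ.

-403.3 kJ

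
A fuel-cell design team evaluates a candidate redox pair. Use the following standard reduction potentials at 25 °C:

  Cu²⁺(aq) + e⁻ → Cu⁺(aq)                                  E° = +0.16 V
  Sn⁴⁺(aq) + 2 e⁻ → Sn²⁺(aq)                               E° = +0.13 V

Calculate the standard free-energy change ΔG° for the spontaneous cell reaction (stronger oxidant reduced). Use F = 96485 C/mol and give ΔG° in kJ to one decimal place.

Cu²⁺/Cu⁺ (E° = +0.16 V) is the cathode; Sn⁴⁺/Sn²⁺ (E° = +0.13 V) is the anode, so E°cell = +0.03 V.
Balancing electrons gives n = 2 (lcm of 1 and 2).
ΔG° = −nFE° = −(2)(96485)(+0.03) = -5,789 J = -5.8 kJ.

-5.8 kJ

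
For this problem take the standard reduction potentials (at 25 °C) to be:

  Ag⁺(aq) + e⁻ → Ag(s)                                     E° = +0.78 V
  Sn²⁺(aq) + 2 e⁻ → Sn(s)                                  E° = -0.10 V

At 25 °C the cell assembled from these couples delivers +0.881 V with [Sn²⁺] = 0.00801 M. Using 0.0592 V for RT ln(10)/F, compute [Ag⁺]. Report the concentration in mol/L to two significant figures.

Ag⁺/Ag is the cathode, Sn²⁺/Sn the anode: E°cell = +0.88 V, n = 2.
Overall reaction: 2 Ag⁺(aq) + Sn(s) → 2 Ag(s) + Sn²⁺(aq); Q = [Sn²⁺]^1/[Ag⁺]^2.
From E = E° − (0.0592/n) log Q: log Q = (E° − E)·n/0.0592 = (+0.88 − (+0.881))·2/0.0592 = -0.0338.
So 2·log[Ag⁺] = 1·log(0.00801) − log Q = -2.0964 − (-0.0338) = -2.0626; log[Ag⁺] = -2.0626 / 2 = -1.0313; [Ag⁺] = 10^(-1.0313) ≈ 0.093 M.

0.093 M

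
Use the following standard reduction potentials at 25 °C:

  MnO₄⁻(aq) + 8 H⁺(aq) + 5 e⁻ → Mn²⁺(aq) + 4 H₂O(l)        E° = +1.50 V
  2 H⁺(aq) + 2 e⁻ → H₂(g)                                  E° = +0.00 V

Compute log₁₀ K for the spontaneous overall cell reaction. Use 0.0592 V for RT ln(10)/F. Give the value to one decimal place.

Cathode: MnO₄⁻/Mn²⁺; anode: H⁺/H₂. E°cell = +1.50 V, n = 10.
log K = nE°cell / 0.0592 = (10)(+1.50) / 0.0592 = 253.4.

253.4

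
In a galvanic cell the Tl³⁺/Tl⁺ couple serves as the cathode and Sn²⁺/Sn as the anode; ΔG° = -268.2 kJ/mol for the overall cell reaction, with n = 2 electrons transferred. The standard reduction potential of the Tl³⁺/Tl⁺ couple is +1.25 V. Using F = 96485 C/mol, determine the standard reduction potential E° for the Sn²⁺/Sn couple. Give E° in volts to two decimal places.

-0.14 V

E°cell = −ΔG°/(nF) = −(-268.2×10³)/((2)(96485)) = +1.390 V.
Since Tl³⁺/Tl⁺ is the cathode and Sn²⁺/Sn the anode, E°cell = E°(Tl³⁺/Tl⁺) − E°(Sn²⁺/Sn).
So E°(Sn²⁺/Sn) = E°(Tl³⁺/Tl⁺) − E°cell = (+1.25) − (+1.390) = -0.14 V.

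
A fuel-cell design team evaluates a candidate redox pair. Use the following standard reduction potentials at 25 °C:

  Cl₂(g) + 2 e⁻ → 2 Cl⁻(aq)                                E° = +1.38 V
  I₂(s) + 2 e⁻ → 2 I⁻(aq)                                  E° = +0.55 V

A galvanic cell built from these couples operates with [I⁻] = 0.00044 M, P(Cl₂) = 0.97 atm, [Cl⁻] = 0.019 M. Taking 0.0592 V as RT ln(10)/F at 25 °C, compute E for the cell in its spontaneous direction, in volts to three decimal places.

+0.733 V

Cl₂/Cl⁻ is the cathode (higher E°), I₂/I⁻ the anode: E°cell = +1.38 − (+0.55) = +0.83 V, n = 2.
Overall: Cl₂(g) + 2 I⁻(aq) → 2 Cl⁻(aq) + I₂(s)
Q = [Cl⁻]^2 / (P(Cl₂)·[I⁻]^2); log Q = 3.284.
E = E° − (0.0592/n) log Q = +0.83 − (0.0592/2)(3.284) = +0.733 V.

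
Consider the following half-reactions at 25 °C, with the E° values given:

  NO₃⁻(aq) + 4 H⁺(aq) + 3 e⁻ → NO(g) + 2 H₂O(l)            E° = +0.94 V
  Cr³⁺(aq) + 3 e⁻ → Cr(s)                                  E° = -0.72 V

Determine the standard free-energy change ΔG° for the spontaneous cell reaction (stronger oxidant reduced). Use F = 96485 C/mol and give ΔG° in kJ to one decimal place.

-480.5 kJ

NO₃⁻/NO (E° = +0.94 V) is the cathode; Cr³⁺/Cr (E° = -0.72 V) is the anode, so E°cell = +1.66 V.
Balancing electrons gives n = 3 (lcm of 3 and 3).
ΔG° = −nFE° = −(3)(96485)(+1.66) = -480,495 J = -480.5 kJ.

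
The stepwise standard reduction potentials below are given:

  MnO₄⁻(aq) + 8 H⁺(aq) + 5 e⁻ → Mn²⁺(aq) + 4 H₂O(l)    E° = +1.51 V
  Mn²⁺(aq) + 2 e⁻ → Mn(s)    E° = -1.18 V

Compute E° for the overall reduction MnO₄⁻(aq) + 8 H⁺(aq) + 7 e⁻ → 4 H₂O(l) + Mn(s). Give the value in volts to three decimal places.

Since ΔG° = −nFE° is additive over sequential reductions, n₃E°₃ = n₁E°₁ + n₂E°₂.
E°₃ = (5×+1.51 + 2×-1.18) / 7 = (+5.190) / 7 = +0.741 V.

+0.741 V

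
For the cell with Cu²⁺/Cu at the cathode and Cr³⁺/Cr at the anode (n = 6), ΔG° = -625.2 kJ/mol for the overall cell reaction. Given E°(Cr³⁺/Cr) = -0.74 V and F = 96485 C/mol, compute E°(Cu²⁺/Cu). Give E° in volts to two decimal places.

E°cell = −ΔG°/(nF) = −(-625.2×10³)/((6)(96485)) = +1.080 V.
Since Cu²⁺/Cu is the cathode and Cr³⁺/Cr the anode, E°cell = E°(Cu²⁺/Cu) − E°(Cr³⁺/Cr).
So E°(Cu²⁺/Cu) = E°cell + E°(Cr³⁺/Cr) = +1.080 + (-0.74) = +0.34 V.

+0.34 V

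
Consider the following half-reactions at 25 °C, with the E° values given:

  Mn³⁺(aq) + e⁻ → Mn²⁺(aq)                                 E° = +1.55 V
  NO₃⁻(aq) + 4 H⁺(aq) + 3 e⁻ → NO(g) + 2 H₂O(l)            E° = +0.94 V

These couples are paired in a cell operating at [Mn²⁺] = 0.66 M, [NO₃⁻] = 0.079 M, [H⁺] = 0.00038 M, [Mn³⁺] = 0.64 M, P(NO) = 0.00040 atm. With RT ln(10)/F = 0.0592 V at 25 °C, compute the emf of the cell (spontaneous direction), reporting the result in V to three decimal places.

+0.834 V

Mn³⁺/Mn²⁺ is the cathode (higher E°), NO₃⁻/NO the anode: E°cell = +1.55 − (+0.94) = +0.61 V, n = 3.
Overall: 3 Mn³⁺(aq) + NO(g) + 2 H₂O(l) → 3 Mn²⁺(aq) + NO₃⁻(aq) + 4 H⁺(aq)
Q = [Mn²⁺]^3·[NO₃⁻]·[H⁺]^4 / ([Mn³⁺]^3·P(NO)); log Q = -11.345.
E = E° − (0.0592/n) log Q = +0.61 − (0.0592/3)(-11.345) = +0.834 V.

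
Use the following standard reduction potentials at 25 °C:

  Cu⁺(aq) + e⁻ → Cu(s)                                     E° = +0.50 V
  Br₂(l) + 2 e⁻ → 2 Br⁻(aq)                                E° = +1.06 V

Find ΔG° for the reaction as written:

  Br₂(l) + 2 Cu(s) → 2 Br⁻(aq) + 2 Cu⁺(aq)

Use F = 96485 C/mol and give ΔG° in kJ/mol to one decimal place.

-108.1 kJ/mol

As written, Br₂/Br⁻ is reduced (cathode) and Cu⁺/Cu is oxidised (anode), so E°cell = (+1.06) − (+0.50) = +0.56 V.
Balancing electrons gives n = 2.
ΔG° = −nFE° = −(2)(96485)(+0.56) = -108,063 J = -108.1 kJ/mol.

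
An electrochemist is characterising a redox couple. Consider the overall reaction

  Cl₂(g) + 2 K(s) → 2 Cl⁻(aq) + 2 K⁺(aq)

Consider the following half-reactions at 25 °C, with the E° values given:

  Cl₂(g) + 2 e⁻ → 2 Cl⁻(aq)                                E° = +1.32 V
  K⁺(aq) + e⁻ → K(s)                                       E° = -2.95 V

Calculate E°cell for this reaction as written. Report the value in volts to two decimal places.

+4.27 V

The Cl₂/Cl⁻ couple has the higher reduction potential, so it is the cathode; K⁺/K is oxidised at the anode.
E°cell = E°(cathode) − E°(anode) = (+1.32) − (-2.95) = +4.27 V.
Since E°cell > 0, the reaction is spontaneous under standard conditions.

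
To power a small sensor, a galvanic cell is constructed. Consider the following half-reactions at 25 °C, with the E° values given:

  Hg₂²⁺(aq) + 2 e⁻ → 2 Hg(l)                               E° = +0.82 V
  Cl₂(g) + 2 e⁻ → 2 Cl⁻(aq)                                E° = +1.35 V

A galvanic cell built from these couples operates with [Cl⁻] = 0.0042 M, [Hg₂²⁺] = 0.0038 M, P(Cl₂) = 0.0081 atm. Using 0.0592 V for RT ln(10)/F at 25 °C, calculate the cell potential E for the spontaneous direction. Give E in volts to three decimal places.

Cl₂/Cl⁻ is the cathode (higher E°), Hg₂²⁺/Hg the anode: E°cell = +1.35 − (+0.82) = +0.53 V, n = 2.
Overall: Cl₂(g) + 2 Hg(l) → 2 Cl⁻(aq) + Hg₂²⁺(aq)
Q = [Cl⁻]^2·[Hg₂²⁺] / (P(Cl₂)); log Q = -5.082.
E = E° − (0.0592/n) log Q = +0.53 − (0.0592/2)(-5.082) = +0.680 V.

+0.680 V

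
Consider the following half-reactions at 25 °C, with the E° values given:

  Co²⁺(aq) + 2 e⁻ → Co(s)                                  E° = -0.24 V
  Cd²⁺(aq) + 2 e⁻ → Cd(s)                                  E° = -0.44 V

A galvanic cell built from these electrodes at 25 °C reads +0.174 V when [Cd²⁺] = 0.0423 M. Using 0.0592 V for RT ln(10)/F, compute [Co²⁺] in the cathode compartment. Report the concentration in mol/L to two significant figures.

Co²⁺/Co is the cathode, Cd²⁺/Cd the anode: E°cell = +0.20 V, n = 2.
Overall reaction: Co²⁺(aq) + Cd(s) → Co(s) + Cd²⁺(aq); Q = [Cd²⁺]^1/[Co²⁺]^1.
From E = E° − (0.0592/n) log Q: log Q = (E° − E)·n/0.0592 = (+0.20 − (+0.174))·2/0.0592 = 0.8784.
So 1·log[Co²⁺] = 1·log(0.0423) − log Q = -1.3737 − (0.8784) = -2.2521; [Co²⁺] = 10^(-2.2521) ≈ 0.0056 M.

0.0056 M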